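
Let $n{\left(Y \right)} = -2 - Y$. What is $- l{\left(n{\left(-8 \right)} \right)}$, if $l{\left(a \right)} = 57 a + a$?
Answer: $-348$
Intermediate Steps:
$l{\left(a \right)} = 58 a$
$- l{\left(n{\left(-8 \right)} \right)} = - 58 \left(-2 - -8\right) = - 58 \left(-2 + 8\right) = - 58 \cdot 6 = \left(-1\right) 348 = -348$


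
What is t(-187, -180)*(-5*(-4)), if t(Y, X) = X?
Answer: -3600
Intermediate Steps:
t(-187, -180)*(-5*(-4)) = -(-900)*(-4) = -180*20 = -3600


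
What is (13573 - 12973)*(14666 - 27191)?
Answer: -7515000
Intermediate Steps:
(13573 - 12973)*(14666 - 27191) = 600*(-12525) = -7515000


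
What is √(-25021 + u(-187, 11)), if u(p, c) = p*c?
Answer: I*√27078 ≈ 164.55*I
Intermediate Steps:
u(p, c) = c*p
√(-25021 + u(-187, 11)) = √(-25021 + 11*(-187)) = √(-25021 - 2057) = √(-27078) = I*√27078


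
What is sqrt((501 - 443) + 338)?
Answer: 6*sqrt(11) ≈ 19.900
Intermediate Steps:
sqrt((501 - 443) + 338) = sqrt(58 + 338) = sqrt(396) = 6*sqrt(11)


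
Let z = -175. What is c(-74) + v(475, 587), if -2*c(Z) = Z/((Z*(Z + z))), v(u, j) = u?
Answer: 236551/498 ≈ 475.00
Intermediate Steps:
c(Z) = -1/(2*(-175 + Z)) (c(Z) = -Z/(2*(Z*(Z - 175))) = -Z/(2*(Z*(-175 + Z))) = -Z*1/(Z*(-175 + Z))/2 = -1/(2*(-175 + Z)))
c(-74) + v(475, 587) = -1/(-350 + 2*(-74)) + 475 = -1/(-350 - 148) + 475 = -1/(-498) + 475 = -1*(-1/498) + 475 = 1/498 + 475 = 236551/498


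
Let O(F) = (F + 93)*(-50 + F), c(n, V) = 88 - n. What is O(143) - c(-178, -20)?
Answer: 21682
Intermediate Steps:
O(F) = (-50 + F)*(93 + F) (O(F) = (93 + F)*(-50 + F) = (-50 + F)*(93 + F))
O(143) - c(-178, -20) = (-4650 + 143² + 43*143) - (88 - 1*(-178)) = (-4650 + 20449 + 6149) - (88 + 178) = 21948 - 1*266 = 21948 - 266 = 21682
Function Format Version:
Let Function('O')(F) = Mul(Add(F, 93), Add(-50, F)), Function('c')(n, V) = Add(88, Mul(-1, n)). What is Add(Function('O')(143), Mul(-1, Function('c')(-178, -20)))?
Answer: 21682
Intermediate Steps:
Function('O')(F) = Mul(Add(-50, F), Add(93, F)) (Function('O')(F) = Mul(Add(93, F), Add(-50, F)) = Mul(Add(-50, F), Add(93, F)))
Add(Function('O')(143), Mul(-1, Function('c')(-178, -20))) = Add(Add(-4650, Pow(143, 2), Mul(43, 143)), Mul(-1, Add(88, Mul(-1, -178)))) = Add(Add(-4650, 20449, 6149), Mul(-1, Add(88, 178))) = Add(21948, Mul(-1, 266)) = Add(21948, -266) = 21682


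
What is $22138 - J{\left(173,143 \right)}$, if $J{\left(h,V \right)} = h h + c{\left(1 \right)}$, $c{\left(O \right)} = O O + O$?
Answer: $-7793$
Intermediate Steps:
$c{\left(O \right)} = O + O^{2}$ ($c{\left(O \right)} = O^{2} + O = O + O^{2}$)
$J{\left(h,V \right)} = 2 + h^{2}$ ($J{\left(h,V \right)} = h h + 1 \left(1 + 1\right) = h^{2} + 1 \cdot 2 = h^{2} + 2 = 2 + h^{2}$)
$22138 - J{\left(173,143 \right)} = 22138 - \left(2 + 173^{2}\right) = 22138 - \left(2 + 29929\right) = 22138 - 29931 = -7793$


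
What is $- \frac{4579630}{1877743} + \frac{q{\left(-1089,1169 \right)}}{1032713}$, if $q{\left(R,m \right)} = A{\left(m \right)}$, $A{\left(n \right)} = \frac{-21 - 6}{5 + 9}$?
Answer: $- \frac{9458894115103}{3878339213518} \approx -2.4389$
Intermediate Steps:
$A{\left(n \right)} = - \frac{27}{14}$
$q{\left(R,m \right)} = - \frac{27}{14}$
$- \frac{4579630}{1877743} + \frac{q{\left(-1089,1169 \right)}}{1032713} = - \frac{4579630}{1877743} - \frac{27}{14 \cdot 1032713} = \left(-4579630\right) \frac{1}{1877743} - \frac{27}{14457982} = - \frac{4579630}{1877743} - \frac{27}{14457982} = - \frac{9458894115103}{3878339213518}$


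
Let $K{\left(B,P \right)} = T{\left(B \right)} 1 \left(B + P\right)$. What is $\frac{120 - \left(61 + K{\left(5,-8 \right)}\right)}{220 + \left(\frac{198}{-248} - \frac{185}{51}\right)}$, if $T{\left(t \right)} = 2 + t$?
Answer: $\frac{505920}{1363291} \approx 0.3711$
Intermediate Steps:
$K{\left(B,P \right)} = \left(2 + B\right) \left(B + P\right)$ ($K{\left(B,P \right)} = \left(2 + B\right) 1 \left(B + P\right) = \left(2 + B\right) \left(B + P\right)$)
$\frac{120 - \left(61 + K{\left(5,-8 \right)}\right)}{220 + \left(\frac{198}{-248} - \frac{185}{51}\right)} = \frac{120 - \left(61 + \left(2 + 5\right) \left(5 - 8\right)\right)}{220 + \left(\frac{198}{-248} - \frac{185}{51}\right)} = \frac{120 - \left(61 + 7 \left(-3\right)\right)}{220 + \left(198 \left(- \frac{1}{248}\right) - \frac{185}{51}\right)} = \frac{120 - 40}{220 - \frac{27989}{6324}} = \frac{120 + \left(-61 + 21\right)}{220 - \frac{27989}{6324}} = \frac{120 - 40}{\frac{1363291}{6324}} = 80 \cdot \frac{6324}{1363291} = \frac{505920}{1363291}$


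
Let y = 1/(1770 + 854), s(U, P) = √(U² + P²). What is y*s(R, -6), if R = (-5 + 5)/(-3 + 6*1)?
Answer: 3/1312 ≈ 0.0022866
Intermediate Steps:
R = 0 (R = 0/(-3 + 6) = 0/3 = 0*(⅓) = 0)
s(U, P) = √(P² + U²)
y = 1/2624 ≈ 0.00038110
y*s(R, -6) = √((-6)² + 0²)/2624 = √(36 + 0)/2624 = √36/2624 = (1/2624)*6 = 3/1312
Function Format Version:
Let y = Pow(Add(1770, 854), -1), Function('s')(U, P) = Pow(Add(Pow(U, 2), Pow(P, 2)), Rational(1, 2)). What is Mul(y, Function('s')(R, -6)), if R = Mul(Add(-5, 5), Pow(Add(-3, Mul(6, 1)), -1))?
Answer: Rational(3, 1312) ≈ 0.0022866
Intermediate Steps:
R = 0 (R = Mul(0, Pow(Add(-3, 6), -1)) = Mul(0, Pow(3, -1)) = Mul(0, Rational(1, 3)) = 0)
Function('s')(U, P) = Pow(Add(Pow(P, 2), Pow(U, 2)), Rational(1, 2))
y = Rational(1, 2624) (y = Pow(2624, -1) = Rational(1, 2624) ≈ 0.00038110)
Mul(y, Function('s')(R, -6)) = Mul(Rational(1, 2624), Pow(Add(Pow(-6, 2), Pow(0, 2)), Rational(1, 2))) = Mul(Rational(1, 2624), Pow(Add(36, 0), Rational(1, 2))) = Mul(Rational(1, 2624), Pow(36, Rational(1, 2))) = Mul(Rational(1, 2624), 6) = Rational(3, 1312)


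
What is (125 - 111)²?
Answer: 196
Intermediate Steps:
(125 - 111)² = 14² = 196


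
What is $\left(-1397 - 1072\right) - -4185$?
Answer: $1716$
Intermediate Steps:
$\left(-1397 - 1072\right) - -4185 = -2469 + 4185 = 1716$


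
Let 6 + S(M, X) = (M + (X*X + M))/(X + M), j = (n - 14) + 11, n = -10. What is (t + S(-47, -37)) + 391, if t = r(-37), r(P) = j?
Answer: 9991/28 ≈ 356.82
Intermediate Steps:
j = -13 (j = (-10 - 14) + 11 = -24 + 11 = -13)
r(P) = -13
t = -13
S(M, X) = -6 + (X**2 + 2*M)/(M + X) (S(M, X) = -6 + (M + (X*X + M))/(X + M) = -6 + (M + (X**2 + M))/(M + X) = -6 + (M + (M + X**2))/(M + X) = -6 + (X**2 + 2*M)/(M + X))
(t + S(-47, -37)) + 391 = (-13 + ((-37)**2 - 6*(-37) - 4*(-47))/(-47 - 37)) + 391 = (-13 + (1369 + 222 + 188)/(-84)) + 391 = (-13 - 1/84*1779) + 391 = (-13 - 593/28) + 391 = -957/28 + 391 = 9991/28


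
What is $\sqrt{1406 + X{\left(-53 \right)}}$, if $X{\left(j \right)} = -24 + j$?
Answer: $\sqrt{1329} \approx 36.455$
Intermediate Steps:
$\sqrt{1406 + X{\left(-53 \right)}} = \sqrt{1406 - 77} = \sqrt{1329}$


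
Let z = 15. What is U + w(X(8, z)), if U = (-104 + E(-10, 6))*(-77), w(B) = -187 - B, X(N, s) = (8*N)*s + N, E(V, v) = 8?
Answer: 6237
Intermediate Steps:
X(N, s) = N + 8*N*s (X(N, s) = 8*N*s + N = N + 8*N*s)
U = 7392 (U = (-104 + 8)*(-77) = -96*(-77) = 7392)
U + w(X(8, z)) = 7392 + (-187 - 8*(1 + 8*15)) = 7392 + (-187 - 8*(1 + 120)) = 7392 + (-187 - 8*121) = 7392 + (-187 - 1*968) = 7392 + (-187 - 968) = 7392 - 1155 = 6237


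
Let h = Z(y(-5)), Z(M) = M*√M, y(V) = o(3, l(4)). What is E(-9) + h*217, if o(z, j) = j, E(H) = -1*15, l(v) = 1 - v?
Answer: -15 - 651*I*√3 ≈ -15.0 - 1127.6*I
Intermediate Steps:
E(H) = -15
y(V) = -3 (y(V) = 1 - 1*4 = 1 - 4 = -3)
Z(M) = M^(3/2)
h = -3*I*√3 (h = (-3)^(3/2) = -3*I*√3 ≈ -5.1962*I)
E(-9) + h*217 = -15 - 3*I*√3*217 = -15 - 651*I*√3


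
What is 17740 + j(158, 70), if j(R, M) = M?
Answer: 17810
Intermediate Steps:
17740 + j(158, 70) = 17740 + 70 = 17810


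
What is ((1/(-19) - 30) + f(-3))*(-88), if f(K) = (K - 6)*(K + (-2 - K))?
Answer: 20152/19 ≈ 1060.6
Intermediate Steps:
f(K) = 12 - 2*K (f(K) = (-6 + K)*(-2) = 12 - 2*K)
((1/(-19) - 30) + f(-3))*(-88) = ((1/(-19) - 30) + (12 - 2*(-3)))*(-88) = ((-1/19 - 30) + (12 + 6))*(-88) = (-571/19 + 18)*(-88) = -229/19*(-88) = 20152/19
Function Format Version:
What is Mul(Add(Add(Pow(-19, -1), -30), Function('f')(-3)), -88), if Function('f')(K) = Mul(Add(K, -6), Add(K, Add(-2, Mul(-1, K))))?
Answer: Rational(20152, 19) ≈ 1060.6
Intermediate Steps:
Function('f')(K) = Add(12, Mul(-2, K)) (Function('f')(K) = Mul(Add(-6, K), -2) = Add(12, Mul(-2, K)))
Mul(Add(Add(Pow(-19, -1), -30), Function('f')(-3)), -88) = Mul(Add(Add(Pow(-19, -1), -30), Add(12, Mul(-2, -3))), -88) = Mul(Add(Add(Rational(-1, 19), -30), Add(12, 6)), -88) = Mul(Add(Rational(-571, 19), 18), -88) = Mul(Rational(-229, 19), -88) = Rational(20152, 19)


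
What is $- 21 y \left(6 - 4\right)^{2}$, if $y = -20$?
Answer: $1680$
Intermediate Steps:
$- 21 y \left(6 - 4\right)^{2} = \left(-21\right) \left(-20\right) \left(6 - 4\right)^{2} = 420 \cdot 2^{2} = 420 \cdot 4 = 1680$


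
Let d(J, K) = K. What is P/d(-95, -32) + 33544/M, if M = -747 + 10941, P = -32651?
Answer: 166958851/163104 ≈ 1023.6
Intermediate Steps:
M = 10194
P/d(-95, -32) + 33544/M = -32651/(-32) + 33544/10194 = -32651*(-1/32) + 33544*(1/10194) = 32651/32 + 16772/5097 = 166958851/163104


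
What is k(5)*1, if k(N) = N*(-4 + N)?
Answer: 5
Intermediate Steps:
k(5)*1 = (5*(-4 + 5))*1 = (5*1)*1 = 5*1 = 5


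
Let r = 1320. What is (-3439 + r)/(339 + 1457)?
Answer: -2119/1796 ≈ -1.1798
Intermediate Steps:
(-3439 + r)/(339 + 1457) = (-3439 + 1320)/(339 + 1457) = -2119/1796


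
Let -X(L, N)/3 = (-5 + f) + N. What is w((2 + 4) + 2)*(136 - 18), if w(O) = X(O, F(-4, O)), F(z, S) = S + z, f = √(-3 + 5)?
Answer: 354 - 354*√2 ≈ -146.63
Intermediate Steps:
f = √2 ≈ 1.4142
X(L, N) = 15 - 3*N - 3*√2 (X(L, N) = -3*((-5 + √2) + N) = -3*(-5 + N + √2) = 15 - 3*N - 3*√2)
w(O) = 27 - 3*O - 3*√2 (w(O) = 15 - 3*(O - 4) - 3*√2 = 15 - 3*(-4 + O) - 3*√2 = 15 + (12 - 3*O) - 3*√2 = 27 - 3*O - 3*√2)
w((2 + 4) + 2)*(136 - 18) = (27 - 3*((2 + 4) + 2) - 3*√2)*(136 - 18) = (27 - 3*(6 + 2) - 3*√2)*118 = (27 - 3*8 - 3*√2)*118 = (27 - 24 - 3*√2)*118 = (3 - 3*√2)*118 = 354 - 354*√2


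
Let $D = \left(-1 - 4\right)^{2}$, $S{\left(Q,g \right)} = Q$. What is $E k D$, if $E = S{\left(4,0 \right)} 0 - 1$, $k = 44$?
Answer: $-1100$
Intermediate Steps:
$E = -1$ ($E = 4 \cdot 0 - 1 = 0 - 1 = -1$)
$D = 25$ ($D = \left(-5\right)^{2} = 25$)
$E k D = \left(-1\right) 44 \cdot 25 = \left(-44\right) 25 = -1100$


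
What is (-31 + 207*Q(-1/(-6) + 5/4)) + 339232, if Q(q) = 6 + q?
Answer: 1362945/4 ≈ 3.4074e+5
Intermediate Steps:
(-31 + 207*Q(-1/(-6) + 5/4)) + 339232 = (-31 + 207*(6 + (-1/(-6) + 5/4))) + 339232 = (-31 + 207*(6 + (-1*(-⅙) + 5*(¼)))) + 339232 = (-31 + 207*(6 + (⅙ + 5/4))) + 339232 = (-31 + 207*(6 + 17/12)) + 339232 = (-31 + 207*(89/12)) + 339232 = (-31 + 6141/4) + 339232 = 6017/4 + 339232 = 1362945/4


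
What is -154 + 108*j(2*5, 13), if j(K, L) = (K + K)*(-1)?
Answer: -2314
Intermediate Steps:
j(K, L) = -2*K (j(K, L) = (2*K)*(-1) = -2*K)
-154 + 108*j(2*5, 13) = -154 + 108*(-4*5) = -154 + 108*(-2*10) = -154 + 108*(-20) = -154 - 2160 = -2314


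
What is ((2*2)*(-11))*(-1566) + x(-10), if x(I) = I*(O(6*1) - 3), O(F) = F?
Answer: 68874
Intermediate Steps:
x(I) = 3*I (x(I) = I*(6*1 - 3) = I*(6 - 3) = I*3 = 3*I)
((2*2)*(-11))*(-1566) + x(-10) = ((2*2)*(-11))*(-1566) + 3*(-10) = (4*(-11))*(-1566) - 30 = -44*(-1566) - 30 = 68904 - 30 = 68874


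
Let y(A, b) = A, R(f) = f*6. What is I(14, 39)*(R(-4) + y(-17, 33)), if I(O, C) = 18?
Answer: -738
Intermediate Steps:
R(f) = 6*f
I(14, 39)*(R(-4) + y(-17, 33)) = 18*(6*(-4) - 17) = 18*(-24 - 17) = 18*(-41) = -738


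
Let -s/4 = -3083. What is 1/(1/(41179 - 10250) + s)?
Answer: 30929/381416429 ≈ 8.1090e-5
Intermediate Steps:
s = 12332 (s = -4*(-3083) = 12332)
1/(1/(41179 - 10250) + s) = 1/(1/(41179 - 10250) + 12332) = 1/(1/30929 + 12332) = 1/(381416429/30929) = 30929/381416429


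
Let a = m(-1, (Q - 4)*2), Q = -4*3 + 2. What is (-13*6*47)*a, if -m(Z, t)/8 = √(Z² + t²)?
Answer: 29328*√785 ≈ 8.2171e+5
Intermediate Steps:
Q = -10 (Q = -12 + 2 = -10)
m(Z, t) = -8*√(Z² + t²)
a = -8*√785 (a = -8*√((-1)² + ((-10 - 4)*2)²) = -8*√(1 + (-14*2)²) = -8*√(1 + (-28)²) = -8*√(1 + 784) = -8*√785 ≈ -224.14)
(-13*6*47)*a = (-13*6*47)*(-8*√785) = (-78*47)*(-8*√785) = -(-29328)*√785 = 29328*√785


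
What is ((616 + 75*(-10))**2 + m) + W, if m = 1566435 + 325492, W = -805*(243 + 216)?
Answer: 1540388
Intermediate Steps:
W = -369495 (W = -805*459 = -369495)
m = 1891927
((616 + 75*(-10))**2 + m) + W = ((616 + 75*(-10))**2 + 1891927) - 369495 = ((616 - 750)**2 + 1891927) - 369495 = ((-134)**2 + 1891927) - 369495 = (17956 + 1891927) - 369495 = 1909883 - 369495 = 1540388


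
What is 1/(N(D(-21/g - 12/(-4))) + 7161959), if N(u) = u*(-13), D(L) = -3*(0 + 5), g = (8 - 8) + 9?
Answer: 1/7162154 ≈ 1.3962e-7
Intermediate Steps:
g = 9 (g = 0 + 9 = 9)
D(L) = -15 (D(L) = -3*5 = -15)
N(u) = -13*u
1/(N(D(-21/g - 12/(-4))) + 7161959) = 1/(-13*(-15) + 7161959) = 1/(195 + 7161959) = 1/7162154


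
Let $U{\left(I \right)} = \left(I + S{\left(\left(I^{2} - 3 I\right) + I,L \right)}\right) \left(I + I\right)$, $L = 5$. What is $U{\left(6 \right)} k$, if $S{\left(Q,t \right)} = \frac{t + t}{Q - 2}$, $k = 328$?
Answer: $\frac{279456}{11} \approx 25405.0$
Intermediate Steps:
$S{\left(Q,t \right)} = \frac{2 t}{-2 + Q}$
$U{\left(I \right)} = 2 I \left(I + \frac{10}{-2 + I^{2} - 2 I}\right)$ ($U{\left(I \right)} = \left(I + 2 \cdot 5 \frac{1}{-2 + \left(\left(I^{2} - 3 I\right) + I\right)}\right) \left(I + I\right) = \left(I + 2 \cdot 5 \frac{1}{-2 + \left(I^{2} - 2 I\right)}\right) 2 I = \left(I + 2 \cdot 5 \frac{1}{-2 + I^{2} - 2 I}\right) 2 I = \left(I + \frac{10}{-2 + I^{2} - 2 I}\right) 2 I = 2 I \left(I + \frac{10}{-2 + I^{2} - 2 I}\right)$)
$U{\left(6 \right)} k = 2 \cdot 6 \frac{1}{-2 + 6 \left(-2 + 6\right)} \left(10 + 6 \left(-2 + 6 \left(-2 + 6\right)\right)\right) 328 = 2 \cdot 6 \frac{1}{-2 + 6 \cdot 4} \left(10 + 6 \left(-2 + 6 \cdot 4\right)\right) 328 = 2 \cdot 6 \frac{1}{-2 + 24} \left(10 + 6 \left(-2 + 24\right)\right) 328 = 2 \cdot 6 \cdot \frac{1}{22} \left(10 + 6 \cdot 22\right) 328 = 2 \cdot 6 \cdot \frac{1}{22} \left(10 + 132\right) 328 = 2 \cdot 6 \cdot \frac{1}{22} \cdot 142 \cdot 328 = \frac{852}{11} \cdot 328 = \frac{279456}{11}$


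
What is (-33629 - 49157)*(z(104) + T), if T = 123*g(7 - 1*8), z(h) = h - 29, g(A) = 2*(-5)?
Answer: 95617830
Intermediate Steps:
g(A) = -10
z(h) = -29 + h
T = -1230 (T = 123*(-10) = -1230)
(-33629 - 49157)*(z(104) + T) = (-33629 - 49157)*((-29 + 104) - 1230) = -82786*(75 - 1230) = -82786*(-1155) = 95617830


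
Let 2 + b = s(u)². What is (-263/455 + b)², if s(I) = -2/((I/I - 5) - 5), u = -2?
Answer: 8684935249/1358291025 ≈ 6.3940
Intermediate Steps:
s(I) = 2/9 (s(I) = -2/((1 - 5) - 5) = -2/(-4 - 5) = -2/(-9) = -2*(-⅑) = 2/9)
b = -158/81 (b = -2 + (2/9)² = -2 + 4/81 = -158/81 ≈ -1.9506)
(-263/455 + b)² = (-263/455 - 158/81)² = (-93193/36855)² = 8684935249/1358291025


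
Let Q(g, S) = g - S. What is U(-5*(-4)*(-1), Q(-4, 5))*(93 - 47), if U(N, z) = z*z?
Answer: 3726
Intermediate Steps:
U(N, z) = z**2
U(-5*(-4)*(-1), Q(-4, 5))*(93 - 47) = (-4 - 1*5)**2*(93 - 47) = (-4 - 5)**2*46 = (-9)**2*46 = 81*46 = 3726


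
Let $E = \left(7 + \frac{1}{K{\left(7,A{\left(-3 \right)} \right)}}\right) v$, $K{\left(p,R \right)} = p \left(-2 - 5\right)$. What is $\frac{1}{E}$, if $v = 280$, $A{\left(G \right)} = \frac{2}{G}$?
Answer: $\frac{7}{13680} \approx 0.0005117$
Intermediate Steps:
$K{\left(p,R \right)} = - 7 p$ ($K{\left(p,R \right)} = p \left(-7\right) = - 7 p$)
$E = \frac{13680}{7}$ ($E = \left(7 + \frac{1}{\left(-7\right) 7}\right) 280 = \left(7 + \frac{1}{-49}\right) 280 = \left(7 - \frac{1}{49}\right) 280 = \frac{342}{49} \cdot 280 = \frac{13680}{7} \approx 1954.3$)
$\frac{1}{E} = \frac{1}{\frac{13680}{7}} = \frac{7}{13680}$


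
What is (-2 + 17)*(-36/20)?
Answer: -27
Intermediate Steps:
(-2 + 17)*(-36/20) = 15*(-36*1/20) = 15*(-9/5) = -27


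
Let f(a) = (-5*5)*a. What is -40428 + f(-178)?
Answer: -35978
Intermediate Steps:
f(a) = -25*a
-40428 + f(-178) = -40428 - 25*(-178) = -40428 + 4450 = -35978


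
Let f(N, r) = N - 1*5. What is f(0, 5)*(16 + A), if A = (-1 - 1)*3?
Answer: -50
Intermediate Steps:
f(N, r) = -5 + N (f(N, r) = N - 5 = -5 + N)
A = -6 (A = -2*3 = -6)
f(0, 5)*(16 + A) = (-5 + 0)*(16 - 6) = -5*10 = -50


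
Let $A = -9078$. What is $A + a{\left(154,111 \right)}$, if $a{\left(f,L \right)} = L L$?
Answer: $3243$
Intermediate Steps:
$a{\left(f,L \right)} = L^{2}$
$A + a{\left(154,111 \right)} = -9078 + 111^{2} = -9078 + 12321 = 3243$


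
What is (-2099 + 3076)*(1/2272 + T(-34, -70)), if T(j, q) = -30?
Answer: -66591343/2272 ≈ -29310.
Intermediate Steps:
(-2099 + 3076)*(1/2272 + T(-34, -70)) = (-2099 + 3076)*(1/2272 - 30) = 977*(1/2272 - 30) = 977*(-68159/2272) = -66591343/2272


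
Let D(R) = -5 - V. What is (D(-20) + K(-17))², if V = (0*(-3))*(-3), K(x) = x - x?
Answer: 25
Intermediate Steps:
K(x) = 0
V = 0 (V = 0*(-3) = 0)
D(R) = -5 (D(R) = -5 - 1*0 = -5 + 0 = -5)
(D(-20) + K(-17))² = (-5 + 0)² = (-5)² = 25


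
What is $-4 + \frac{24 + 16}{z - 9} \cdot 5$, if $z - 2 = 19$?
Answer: $\frac{38}{3} \approx 12.667$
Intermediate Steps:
$z = 21$ ($z = 2 + 19 = 21$)
$-4 + \frac{24 + 16}{z - 9} \cdot 5 = -4 + \frac{24 + 16}{21 - 9} \cdot 5 = -4 + \frac{40}{12} \cdot 5 = -4 + 40 \cdot \frac{1}{12} \cdot 5 = -4 + \frac{10}{3} \cdot 5 = -4 + \frac{50}{3} = \frac{38}{3}$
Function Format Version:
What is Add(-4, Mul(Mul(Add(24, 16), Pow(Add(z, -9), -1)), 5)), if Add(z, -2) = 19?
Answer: Rational(38, 3) ≈ 12.667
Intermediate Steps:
z = 21 (z = Add(2, 19) = 21)
Add(-4, Mul(Mul(Add(24, 16), Pow(Add(z, -9), -1)), 5)) = Add(-4, Mul(Mul(Add(24, 16), Pow(Add(21, -9), -1)), 5)) = Add(-4, Mul(Mul(40, Pow(12, -1)), 5)) = Add(-4, Mul(Mul(40, Rational(1, 12)), 5)) = Add(-4, Mul(Rational(10, 3), 5)) = Add(-4, Rational(50, 3)) = Rational(38, 3)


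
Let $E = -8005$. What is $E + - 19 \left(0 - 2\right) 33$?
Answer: $-6751$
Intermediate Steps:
$E + - 19 \left(0 - 2\right) 33 = -8005 + - 19 \left(0 - 2\right) 33 = -8005 + \left(-19\right) \left(-2\right) 33 = -8005 + 38 \cdot 33 = -8005 + 1254 = -6751$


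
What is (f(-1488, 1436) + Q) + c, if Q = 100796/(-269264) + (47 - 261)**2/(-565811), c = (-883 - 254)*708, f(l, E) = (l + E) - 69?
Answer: -30665420939448217/38088133276 ≈ -8.0512e+5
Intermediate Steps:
f(l, E) = -69 + E + l (f(l, E) = (E + l) - 69 = -69 + E + l)
c = -804996 (c = -1137*708 = -804996)
Q = -17340674925/38088133276 (Q = 100796*(-1/269264) + (-214)**2*(-1/565811) = -25199/67316 + 45796*(-1/565811) = -25199/67316 - 45796/565811 = -17340674925/38088133276 ≈ -0.45528)
(f(-1488, 1436) + Q) + c = ((-69 + 1436 - 1488) - 17340674925/38088133276) - 804996 = (-121 - 17340674925/38088133276) - 804996 = -4626004801321/38088133276 - 804996 = -30665420939448217/38088133276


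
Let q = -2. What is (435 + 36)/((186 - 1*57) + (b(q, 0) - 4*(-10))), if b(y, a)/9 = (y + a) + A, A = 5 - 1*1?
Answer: 471/187 ≈ 2.5187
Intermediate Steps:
A = 4 (A = 5 - 1 = 4)
b(y, a) = 36 + 9*a + 9*y (b(y, a) = 9*((y + a) + 4) = 9*((a + y) + 4) = 9*(4 + a + y) = 36 + 9*a + 9*y)
(435 + 36)/((186 - 1*57) + (b(q, 0) - 4*(-10))) = (435 + 36)/((186 - 1*57) + ((36 + 9*0 + 9*(-2)) - 4*(-10))) = 471/((186 - 57) + ((36 + 0 - 18) + 40)) = 471/(129 + (18 + 40)) = 471/(129 + 58) = 471/187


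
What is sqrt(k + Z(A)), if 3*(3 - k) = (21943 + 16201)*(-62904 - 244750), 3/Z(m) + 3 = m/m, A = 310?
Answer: sqrt(140821850166)/6 ≈ 62544.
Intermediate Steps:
Z(m) = -3/2 (Z(m) = 3/(-3 + m/m) = 3/(-3 + 1) = 3/(-2) = 3*(-1/2) = -3/2)
k = 11735154185/3 (k = 3 - (21943 + 16201)*(-62904 - 244750)/3 = 3 - 38144*(-307654)/3 = 3 - 1/3*(-11735154176) = 3 + 11735154176/3 = 11735154185/3 ≈ 3.9117e+9)
sqrt(k + Z(A)) = sqrt(11735154185/3 - 3/2) = sqrt(23470308361/6) = sqrt(140821850166)/6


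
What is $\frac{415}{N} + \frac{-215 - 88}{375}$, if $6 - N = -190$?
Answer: $\frac{32079}{24500} \approx 1.3093$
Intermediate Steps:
$N = 196$ ($N = 6 - -190 = 6 + 190 = 196$)
$\frac{415}{N} + \frac{-215 - 88}{375} = \frac{415}{196} + \frac{-215 - 88}{375} = 415 \cdot \frac{1}{196} + \left(-215 - 88\right) \frac{1}{375} = \frac{415}{196} - \frac{101}{125} = \frac{32079}{24500}$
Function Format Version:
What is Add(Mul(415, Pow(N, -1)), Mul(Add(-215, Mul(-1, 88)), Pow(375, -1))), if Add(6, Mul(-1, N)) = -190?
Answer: Rational(32079, 24500) ≈ 1.3093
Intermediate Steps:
N = 196 (N = Add(6, Mul(-1, -190)) = Add(6, 190) = 196)
Add(Mul(415, Pow(N, -1)), Mul(Add(-215, Mul(-1, 88)), Pow(375, -1))) = Add(Mul(415, Pow(196, -1)), Mul(Add(-215, Mul(-1, 88)), Pow(375, -1))) = Add(Mul(415, Rational(1, 196)), Mul(Add(-215, -88), Rational(1, 375))) = Add(Rational(415, 196), Mul(-303, Rational(1, 375))) = Add(Rational(415, 196), Rational(-101, 125)) = Rational(32079, 24500)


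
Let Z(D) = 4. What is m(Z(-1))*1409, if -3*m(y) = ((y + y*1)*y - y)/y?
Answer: -9863/3 ≈ -3287.7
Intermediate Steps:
m(y) = -(-y + 2*y**2)/(3*y) (m(y) = -((y + y*1)*y - y)/(3*y) = -((y + y)*y - y)/(3*y) = -((2*y)*y - y)/(3*y) = -(2*y**2 - y)/(3*y) = -(-y + 2*y**2)/(3*y))
m(Z(-1))*1409 = (1/3 - 2/3*4)*1409 = (1/3 - 8/3)*1409 = -7/3*1409 = -9863/3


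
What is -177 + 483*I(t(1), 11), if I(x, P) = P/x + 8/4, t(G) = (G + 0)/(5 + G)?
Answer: 32667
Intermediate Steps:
t(G) = G/(5 + G)
I(x, P) = 2 + P/x (I(x, P) = P/x + 8*(¼) = P/x + 2 = 2 + P/x)
-177 + 483*I(t(1), 11) = -177 + 483*(2 + 11/((1/(5 + 1)))) = -177 + 483*(2 + 11/((1/6))) = -177 + 483*(2 + 11/((1*(⅙)))) = -177 + 483*(2 + 11/(⅙)) = -177 + 483*(2 + 11*6) = -177 + 483*(2 + 66) = -177 + 483*68 = -177 + 32844 = 32667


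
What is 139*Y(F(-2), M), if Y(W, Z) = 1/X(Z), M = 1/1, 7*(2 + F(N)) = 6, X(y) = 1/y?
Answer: 139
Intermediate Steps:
F(N) = -8/7 (F(N) = -2 + (⅐)*6 = -2 + 6/7 = -8/7)
M = 1
Y(W, Z) = Z (Y(W, Z) = 1/(1/Z) = Z)
139*Y(F(-2), M) = 139*1 = 139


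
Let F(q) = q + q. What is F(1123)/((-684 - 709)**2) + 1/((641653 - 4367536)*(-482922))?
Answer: 577321745177635/498781568375018082 ≈ 0.0011575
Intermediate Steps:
F(q) = 2*q
F(1123)/((-684 - 709)**2) + 1/((641653 - 4367536)*(-482922)) = (2*1123)/((-684 - 709)**2) + 1/((641653 - 4367536)*(-482922)) = 2246/((-1393)**2) - 1/482922/(-3725883) = 2246/1940449 - 1/3725883*(-1/482922) = 2246*(1/1940449) + 1/1799310870126 = 2246/1940449 + 1/1799310870126 = 577321745177635/498781568375018082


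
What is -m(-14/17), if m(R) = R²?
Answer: -196/289 ≈ -0.67820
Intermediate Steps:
-m(-14/17) = -(-14/17)² = -1*196/289 = -196/289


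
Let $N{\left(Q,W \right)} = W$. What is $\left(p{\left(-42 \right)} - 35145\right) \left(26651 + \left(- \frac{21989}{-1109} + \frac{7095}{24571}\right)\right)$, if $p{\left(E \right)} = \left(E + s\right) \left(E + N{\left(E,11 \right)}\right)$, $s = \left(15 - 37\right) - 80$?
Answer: $- \frac{22297957615009503}{27249239} \approx -8.183 \cdot 10^{8}$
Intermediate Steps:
$s = -102$ ($s = \left(15 - 37\right) - 80 = -22 - 80 = -102$)
$p{\left(E \right)} = \left(-102 + E\right) \left(11 + E\right)$ ($p{\left(E \right)} = \left(E - 102\right) \left(E + 11\right) = \left(-102 + E\right) \left(11 + E\right)$)
$\left(p{\left(-42 \right)} - 35145\right) \left(26651 + \left(- \frac{21989}{-1109} + \frac{7095}{24571}\right)\right) = \left(\left(-1122 + \left(-42\right)^{2} - -3822\right) - 35145\right) \left(26651 + \left(- \frac{21989}{-1109} + \frac{7095}{24571}\right)\right) = \left(\left(-1122 + 1764 + 3822\right) - 35145\right) \left(26651 + \left(\left(-21989\right) \left(- \frac{1}{1109}\right) + 7095 \cdot \frac{1}{24571}\right)\right) = \left(4464 - 35145\right) \left(26651 + \left(\frac{21989}{1109} + \frac{7095}{24571}\right)\right) = - 30681 \left(26651 + \frac{548160074}{27249239}\right) = \left(-30681\right) \frac{726767628663}{27249239} = - \frac{22297957615009503}{27249239}$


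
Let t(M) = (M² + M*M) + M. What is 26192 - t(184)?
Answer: -41704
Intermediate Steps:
t(M) = M + 2*M² (t(M) = (M² + M²) + M = 2*M² + M = M + 2*M²)
26192 - t(184) = 26192 - 184*(1 + 2*184) = 26192 - 184*(1 + 368) = 26192 - 184*369 = 26192 - 1*67896 = 26192 - 67896 = -41704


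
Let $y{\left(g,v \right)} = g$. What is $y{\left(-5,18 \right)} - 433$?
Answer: $-438$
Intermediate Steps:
$y{\left(-5,18 \right)} - 433 = -5 - 433 = -438$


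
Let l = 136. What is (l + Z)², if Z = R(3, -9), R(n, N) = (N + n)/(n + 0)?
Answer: 17956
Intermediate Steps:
R(n, N) = (N + n)/n
Z = -2 (Z = (-9 + 3)/3 = (⅓)*(-6) = -2)
(l + Z)² = (136 - 2)² = 134² = 17956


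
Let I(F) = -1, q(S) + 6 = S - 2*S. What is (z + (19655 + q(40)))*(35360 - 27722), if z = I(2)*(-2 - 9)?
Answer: 149857560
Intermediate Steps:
q(S) = -6 - S (q(S) = -6 + (S - 2*S) = -6 - S)
z = 11 (z = -(-2 - 9) = -1*(-11) = 11)
(z + (19655 + q(40)))*(35360 - 27722) = (11 + (19655 + (-6 - 1*40)))*(35360 - 27722) = (11 + (19655 + (-6 - 40)))*7638 = (11 + (19655 - 46))*7638 = (11 + 19609)*7638 = 19620*7638 = 149857560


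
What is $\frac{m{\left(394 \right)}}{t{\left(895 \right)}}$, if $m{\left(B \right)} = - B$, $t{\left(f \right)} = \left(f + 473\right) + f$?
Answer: $- \frac{394}{2263} \approx -0.17411$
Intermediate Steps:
$t{\left(f \right)} = 473 + 2 f$ ($t{\left(f \right)} = \left(473 + f\right) + f = 473 + 2 f$)
$\frac{m{\left(394 \right)}}{t{\left(895 \right)}} = \frac{\left(-1\right) 394}{473 + 2 \cdot 895} = - \frac{394}{473 + 1790} = - \frac{394}{2263}$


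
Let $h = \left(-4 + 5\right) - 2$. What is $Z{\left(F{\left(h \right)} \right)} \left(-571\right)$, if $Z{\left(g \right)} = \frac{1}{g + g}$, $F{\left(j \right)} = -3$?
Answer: $\frac{571}{6} \approx 95.167$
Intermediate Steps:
$h = -1$ ($h = 1 - 2 = -1$)
$Z{\left(g \right)} = \frac{1}{2 g}$
$Z{\left(F{\left(h \right)} \right)} \left(-571\right) = \frac{1}{2 \left(-3\right)} \left(-571\right) = \frac{1}{2} \left(- \frac{1}{3}\right) \left(-571\right) = \left(- \frac{1}{6}\right) \left(-571\right) = \frac{571}{6}$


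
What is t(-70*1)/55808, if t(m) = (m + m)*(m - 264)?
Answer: 5845/6976 ≈ 0.83787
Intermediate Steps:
t(m) = 2*m*(-264 + m) (t(m) = (2*m)*(-264 + m) = 2*m*(-264 + m))
t(-70*1)/55808 = (2*(-70*1)*(-264 - 70*1))/55808 = (2*(-70)*(-264 - 70))*(1/55808) = (2*(-70)*(-334))*(1/55808) = 46760*(1/55808) = 5845/6976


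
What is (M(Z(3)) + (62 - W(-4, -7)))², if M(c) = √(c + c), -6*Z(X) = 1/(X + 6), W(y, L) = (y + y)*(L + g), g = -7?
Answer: (450 - I*√3)²/81 ≈ 2500.0 - 19.245*I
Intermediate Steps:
W(y, L) = 2*y*(-7 + L) (W(y, L) = (y + y)*(L - 7) = (2*y)*(-7 + L) = 2*y*(-7 + L))
Z(X) = -1/(6*(6 + X)) (Z(X) = -1/(6*(X + 6)) = -1/(6*(6 + X)))
M(c) = √2*√c (M(c) = √(2*c) = √2*√c)
(M(Z(3)) + (62 - W(-4, -7)))² = (√2*√(-1/(36 + 6*3)) + (62 - 2*(-4)*(-7 - 7)))² = (√2*√(-1/(36 + 18)) + (62 - 2*(-4)*(-14)))² = (√2*√(-1/54) + (62 - 1*112))² = (√2*√(-1*1/54) + (62 - 112))² = (√2*√(-1/54) - 50)² = (√2*(I*√6/18) - 50)² = (I*√3/9 - 50)² = (-50 + I*√3/9)²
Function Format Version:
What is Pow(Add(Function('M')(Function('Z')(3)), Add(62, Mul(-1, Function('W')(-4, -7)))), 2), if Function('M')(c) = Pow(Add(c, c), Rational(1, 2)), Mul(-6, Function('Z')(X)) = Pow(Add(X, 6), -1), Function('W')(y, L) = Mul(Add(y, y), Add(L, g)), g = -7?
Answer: Mul(Rational(1, 81), Pow(Add(450, Mul(-1, I, Pow(3, Rational(1, 2)))), 2)) ≈ Add(2500.0, Mul(-19.245, I))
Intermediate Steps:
Function('W')(y, L) = Mul(2, y, Add(-7, L)) (Function('W')(y, L) = Mul(Add(y, y), Add(L, -7)) = Mul(Mul(2, y), Add(-7, L)) = Mul(2, y, Add(-7, L)))
Function('Z')(X) = Mul(Rational(-1, 6), Pow(Add(6, X), -1)) (Function('Z')(X) = Mul(Rational(-1, 6), Pow(Add(X, 6), -1)) = Mul(Rational(-1, 6), Pow(Add(6, X), -1)))
Function('M')(c) = Mul(Pow(2, Rational(1, 2)), Pow(c, Rational(1, 2))) (Function('M')(c) = Pow(Mul(2, c), Rational(1, 2)) = Mul(Pow(2, Rational(1, 2)), Pow(c, Rational(1, 2))))
Pow(Add(Function('M')(Function('Z')(3)), Add(62, Mul(-1, Function('W')(-4, -7)))), 2) = Pow(Add(Mul(Pow(2, Rational(1, 2)), Pow(Mul(-1, Pow(Add(36, Mul(6, 3)), -1)), Rational(1, 2))), Add(62, Mul(-1, Mul(2, -4, Add(-7, -7))))), 2) = Pow(Add(Mul(Pow(2, Rational(1, 2)), Pow(Mul(-1, Pow(Add(36, 18), -1)), Rational(1, 2))), Add(62, Mul(-1, Mul(2, -4, -14)))), 2) = Pow(Add(Mul(Pow(2, Rational(1, 2)), Pow(Mul(-1, Pow(54, -1)), Rational(1, 2))), Add(62, Mul(-1, 112))), 2) = Pow(Add(Mul(Pow(2, Rational(1, 2)), Pow(Mul(-1, Rational(1, 54)), Rational(1, 2))), Add(62, -112)), 2) = Pow(Add(Mul(Pow(2, Rational(1, 2)), Pow(Rational(-1, 54), Rational(1, 2))), -50), 2) = Pow(Add(Mul(Pow(2, Rational(1, 2)), Mul(Rational(1, 18), I, Pow(6, Rational(1, 2)))), -50), 2) = Pow(Add(Mul(Rational(1, 9), I, Pow(3, Rational(1, 2))), -50), 2) = Pow(Add(-50, Mul(Rational(1, 9), I, Pow(3, Rational(1, 2)))), 2)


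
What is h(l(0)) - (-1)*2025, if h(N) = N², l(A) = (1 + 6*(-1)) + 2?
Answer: 2034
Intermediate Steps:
l(A) = -3 (l(A) = (1 - 6) + 2 = -5 + 2 = -3)
h(l(0)) - (-1)*2025 = (-3)² - (-1)*2025 = 9 - 1*(-2025) = 9 + 2025 = 2034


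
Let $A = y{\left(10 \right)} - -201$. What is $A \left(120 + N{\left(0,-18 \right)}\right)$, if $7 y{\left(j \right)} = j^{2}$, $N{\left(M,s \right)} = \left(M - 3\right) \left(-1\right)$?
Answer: $\frac{185361}{7} \approx 26480.0$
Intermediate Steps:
$N{\left(M,s \right)} = 3 - M$ ($N{\left(M,s \right)} = \left(-3 + M\right) \left(-1\right) = 3 - M$)
$y{\left(j \right)} = \frac{j^{2}}{7}$
$A = \frac{1507}{7}$ ($A = \frac{10^{2}}{7} - -201 = \frac{1}{7} \cdot 100 + 201 = \frac{100}{7} + 201 = \frac{1507}{7} \approx 215.29$)
$A \left(120 + N{\left(0,-18 \right)}\right) = \frac{1507 \left(120 + \left(3 - 0\right)\right)}{7} = \frac{1507 \left(120 + \left(3 + 0\right)\right)}{7} = \frac{1507 \left(120 + 3\right)}{7} = \frac{1507}{7} \cdot 123 = \frac{185361}{7}$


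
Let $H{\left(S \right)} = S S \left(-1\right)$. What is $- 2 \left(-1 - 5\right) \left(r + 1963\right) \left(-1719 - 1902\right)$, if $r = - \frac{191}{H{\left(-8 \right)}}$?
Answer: $- \frac{1366815249}{16} \approx -8.5426 \cdot 10^{7}$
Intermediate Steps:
$H{\left(S \right)} = - S^{2}$ ($H{\left(S \right)} = S^{2} \left(-1\right) = - S^{2}$)
$r = \frac{191}{64}$ ($r = - \frac{191}{\left(-1\right) \left(-8\right)^{2}} = - \frac{191}{\left(-1\right) 64} = - \frac{191}{-64} = \left(-191\right) \left(- \frac{1}{64}\right) = \frac{191}{64} \approx 2.9844$)
$- 2 \left(-1 - 5\right) \left(r + 1963\right) \left(-1719 - 1902\right) = - 2 \left(-1 - 5\right) \left(\frac{191}{64} + 1963\right) \left(-1719 - 1902\right) = \left(-2\right) \left(-6\right) \frac{125823}{64} \left(-3621\right) = 12 \left(- \frac{455605083}{64}\right) = - \frac{1366815249}{16}$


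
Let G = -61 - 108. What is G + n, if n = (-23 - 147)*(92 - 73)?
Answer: -3399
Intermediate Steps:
n = -3230 (n = -170*19 = -3230)
G = -169
G + n = -169 - 3230 = -3399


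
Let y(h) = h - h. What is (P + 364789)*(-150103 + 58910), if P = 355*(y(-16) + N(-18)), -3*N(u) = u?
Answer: -33460444367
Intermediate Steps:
N(u) = -u/3
y(h) = 0
P = 2130 (P = 355*(0 - 1/3*(-18)) = 355*(0 + 6) = 355*6 = 2130)
(P + 364789)*(-150103 + 58910) = (2130 + 364789)*(-150103 + 58910) = 366919*(-91193) = -33460444367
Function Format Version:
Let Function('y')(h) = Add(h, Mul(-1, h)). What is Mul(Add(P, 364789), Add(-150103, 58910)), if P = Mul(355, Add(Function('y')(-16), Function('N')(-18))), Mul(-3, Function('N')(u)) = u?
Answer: -33460444367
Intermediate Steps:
Function('N')(u) = Mul(Rational(-1, 3), u)
Function('y')(h) = 0
P = 2130 (P = Mul(355, Add(0, Mul(Rational(-1, 3), -18))) = Mul(355, Add(0, 6)) = Mul(355, 6) = 2130)
Mul(Add(P, 364789), Add(-150103, 58910)) = Mul(Add(2130, 364789), Add(-150103, 58910)) = Mul(366919, -91193) = -33460444367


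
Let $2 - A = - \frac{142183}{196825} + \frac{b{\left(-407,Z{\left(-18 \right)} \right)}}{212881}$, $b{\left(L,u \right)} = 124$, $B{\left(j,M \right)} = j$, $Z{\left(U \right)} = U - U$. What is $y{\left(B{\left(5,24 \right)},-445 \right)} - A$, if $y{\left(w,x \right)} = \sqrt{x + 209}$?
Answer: $- \frac{114044258573}{41900302825} + 2 i \sqrt{59} \approx -2.7218 + 15.362 i$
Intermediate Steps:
$Z{\left(U \right)} = 0$
$y{\left(w,x \right)} = \sqrt{209 + x}$
$A = \frac{114044258573}{41900302825}$ ($A = 2 - \left(- \frac{142183}{196825} + \frac{124}{212881}\right) = 2 - - \frac{30243652923}{41900302825} = 2 + \frac{30243652923}{41900302825} = \frac{114044258573}{41900302825} \approx 2.7218$)
$y{\left(B{\left(5,24 \right)},-445 \right)} - A = \sqrt{209 - 445} - \frac{114044258573}{41900302825} = \sqrt{-236} - \frac{114044258573}{41900302825} = 2 i \sqrt{59} - \frac{114044258573}{41900302825} = - \frac{114044258573}{41900302825} + 2 i \sqrt{59}$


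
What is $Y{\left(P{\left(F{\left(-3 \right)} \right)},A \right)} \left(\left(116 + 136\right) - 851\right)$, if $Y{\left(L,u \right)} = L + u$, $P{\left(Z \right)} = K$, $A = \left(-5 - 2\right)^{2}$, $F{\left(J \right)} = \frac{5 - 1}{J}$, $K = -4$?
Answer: $-26955$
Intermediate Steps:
$F{\left(J \right)} = \frac{4}{J}$ ($F{\left(J \right)} = \frac{5 - 1}{J} = \frac{4}{J}$)
$A = 49$ ($A = \left(-7\right)^{2} = 49$)
$P{\left(Z \right)} = -4$
$Y{\left(P{\left(F{\left(-3 \right)} \right)},A \right)} \left(\left(116 + 136\right) - 851\right) = \left(-4 + 49\right) \left(\left(116 + 136\right) - 851\right) = 45 \left(252 - 851\right) = 45 \left(-599\right) = -26955$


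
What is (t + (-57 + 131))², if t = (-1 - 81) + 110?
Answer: 10404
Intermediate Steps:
t = 28 (t = -82 + 110 = 28)
(t + (-57 + 131))² = (28 + (-57 + 131))² = (28 + 74)² = 102² = 10404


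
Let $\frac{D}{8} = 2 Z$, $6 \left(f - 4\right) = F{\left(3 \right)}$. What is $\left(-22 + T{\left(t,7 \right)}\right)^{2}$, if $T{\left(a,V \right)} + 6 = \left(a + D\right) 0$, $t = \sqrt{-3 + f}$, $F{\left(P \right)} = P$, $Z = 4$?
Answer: $784$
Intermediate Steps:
$f = \frac{9}{2}$ ($f = 4 + \frac{1}{6} \cdot 3 = 4 + \frac{1}{2} = \frac{9}{2} \approx 4.5$)
$t = \frac{\sqrt{6}}{2}$ ($t = \sqrt{-3 + \frac{9}{2}} = \sqrt{\frac{3}{2}} = \frac{\sqrt{6}}{2} \approx 1.2247$)
$D = 64$ ($D = 8 \cdot 2 \cdot 4 = 8 \cdot 8 = 64$)
$T{\left(a,V \right)} = -6$ ($T{\left(a,V \right)} = -6 + \left(a + 64\right) 0 = -6 + \left(64 + a\right) 0 = -6 + 0 = -6$)
$\left(-22 + T{\left(t,7 \right)}\right)^{2} = \left(-22 - 6\right)^{2} = \left(-28\right)^{2} = 784$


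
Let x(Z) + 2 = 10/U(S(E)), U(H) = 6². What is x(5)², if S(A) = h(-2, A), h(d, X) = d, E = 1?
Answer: 961/324 ≈ 2.9660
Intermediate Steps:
S(A) = -2
U(H) = 36
x(Z) = -31/18 (x(Z) = -2 + 10/36 = -2 + 10*(1/36) = -2 + 5/18 = -31/18)
x(5)² = (-31/18)² = 961/324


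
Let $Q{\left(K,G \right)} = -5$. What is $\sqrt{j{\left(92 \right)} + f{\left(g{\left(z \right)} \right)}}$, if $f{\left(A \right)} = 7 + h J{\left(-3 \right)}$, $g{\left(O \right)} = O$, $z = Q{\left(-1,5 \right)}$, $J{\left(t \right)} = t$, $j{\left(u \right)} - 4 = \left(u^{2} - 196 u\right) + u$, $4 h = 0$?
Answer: $i \sqrt{9465} \approx 97.288 i$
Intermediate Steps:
$h = 0$ ($h = \frac{1}{4} \cdot 0 = 0$)
$j{\left(u \right)} = 4 + u^{2} - 195 u$ ($j{\left(u \right)} = 4 + \left(\left(u^{2} - 196 u\right) + u\right) = 4 + \left(u^{2} - 195 u\right) = 4 + u^{2} - 195 u$)
$z = -5$
$f{\left(A \right)} = 7$ ($f{\left(A \right)} = 7 + 0 \left(-3\right) = 7 + 0 = 7$)
$\sqrt{j{\left(92 \right)} + f{\left(g{\left(z \right)} \right)}} = \sqrt{\left(4 + 92^{2} - 17940\right) + 7} = \sqrt{\left(4 + 8464 - 17940\right) + 7} = \sqrt{-9472 + 7} = \sqrt{-9465} = i \sqrt{9465}$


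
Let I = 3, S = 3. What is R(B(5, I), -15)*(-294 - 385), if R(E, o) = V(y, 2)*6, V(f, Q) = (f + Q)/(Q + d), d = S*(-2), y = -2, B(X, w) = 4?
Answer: 0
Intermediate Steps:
d = -6 (d = 3*(-2) = -6)
V(f, Q) = (Q + f)/(-6 + Q) (V(f, Q) = (f + Q)/(Q - 6) = (Q + f)/(-6 + Q))
R(E, o) = 0 (R(E, o) = ((2 - 2)/(-6 + 2))*6 = (0/(-4))*6 = -¼*0*6 = 0*6 = 0)
R(B(5, I), -15)*(-294 - 385) = 0*(-294 - 385) = 0*(-679) = 0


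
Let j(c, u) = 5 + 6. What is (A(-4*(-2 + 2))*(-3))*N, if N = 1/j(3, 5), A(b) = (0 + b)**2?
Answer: 0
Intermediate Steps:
j(c, u) = 11
A(b) = b**2
N = 1/11 ≈ 0.090909
(A(-4*(-2 + 2))*(-3))*N = ((-4*(-2 + 2))**2*(-3))*(1/11) = ((-4*0)**2*(-3))*(1/11) = (0**2*(-3))*(1/11) = (0*(-3))*(1/11) = 0*(1/11) = 0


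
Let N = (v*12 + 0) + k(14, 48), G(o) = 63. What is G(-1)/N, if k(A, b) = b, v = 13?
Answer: 21/68 ≈ 0.30882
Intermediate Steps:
N = 204 (N = (13*12 + 0) + 48 = (156 + 0) + 48 = 156 + 48 = 204)
G(-1)/N = 63/204 = 63*(1/204) = 21/68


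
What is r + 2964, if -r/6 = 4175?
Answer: -22086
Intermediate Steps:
r = -25050 (r = -6*4175 = -25050)
r + 2964 = -25050 + 2964 = -22086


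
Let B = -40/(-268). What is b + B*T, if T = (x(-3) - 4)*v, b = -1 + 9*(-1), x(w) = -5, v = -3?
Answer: -400/67 ≈ -5.9701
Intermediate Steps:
B = 10/67 (B = -40*(-1/268) = 10/67 ≈ 0.14925)
b = -10 (b = -1 - 9 = -10)
T = 27 (T = (-5 - 4)*(-3) = -9*(-3) = 27)
b + B*T = -10 + (10/67)*27 = -10 + 270/67 = -400/67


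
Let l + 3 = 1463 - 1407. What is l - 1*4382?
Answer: -4329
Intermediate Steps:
l = 53 (l = -3 + (1463 - 1407) = -3 + 56 = 53)
l - 1*4382 = 53 - 1*4382 = 53 - 4382 = -4329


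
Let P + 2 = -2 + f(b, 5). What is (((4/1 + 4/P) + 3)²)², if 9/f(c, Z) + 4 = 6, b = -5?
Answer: 50625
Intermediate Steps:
f(c, Z) = 9/2 (f(c, Z) = 9/(-4 + 6) = 9/2)
P = ½ (P = -2 + (-2 + 9/2) = -2 + 5/2 = ½ ≈ 0.50000)
(((4/1 + 4/P) + 3)²)² = (((4/1 + 4/(½)) + 3)²)² = (((4*1 + 4*2) + 3)²)² = (((4 + 8) + 3)²)² = ((12 + 3)²)² = (15²)² = 225² = 50625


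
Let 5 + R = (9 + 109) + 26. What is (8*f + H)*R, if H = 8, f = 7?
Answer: 8896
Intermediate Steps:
R = 139 (R = -5 + ((9 + 109) + 26) = -5 + (118 + 26) = -5 + 144 = 139)
(8*f + H)*R = (8*7 + 8)*139 = (56 + 8)*139 = 64*139 = 8896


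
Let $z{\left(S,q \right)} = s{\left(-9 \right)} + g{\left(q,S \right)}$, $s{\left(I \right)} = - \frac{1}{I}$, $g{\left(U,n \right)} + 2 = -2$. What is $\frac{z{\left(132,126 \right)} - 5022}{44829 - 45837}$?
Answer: $\frac{45233}{9072} \approx 4.986$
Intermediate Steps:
$g{\left(U,n \right)} = -4$ ($g{\left(U,n \right)} = -2 - 2 = -4$)
$z{\left(S,q \right)} = - \frac{35}{9}$ ($z{\left(S,q \right)} = - \frac{1}{-9} - 4 = \left(-1\right) \left(- \frac{1}{9}\right) - 4 = \frac{1}{9} - 4 = - \frac{35}{9}$)
$\frac{z{\left(132,126 \right)} - 5022}{44829 - 45837} = \frac{- \frac{35}{9} - 5022}{44829 - 45837} = - \frac{45233}{9 \left(-1008\right)} = \left(- \frac{45233}{9}\right) \left(- \frac{1}{1008}\right) = \frac{45233}{9072}$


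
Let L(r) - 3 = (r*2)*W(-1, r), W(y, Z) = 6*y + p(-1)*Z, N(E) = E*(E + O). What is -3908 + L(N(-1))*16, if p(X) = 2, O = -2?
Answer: -3860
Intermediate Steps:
N(E) = E*(-2 + E) (N(E) = E*(E - 2) = E*(-2 + E))
W(y, Z) = 2*Z + 6*y (W(y, Z) = 6*y + 2*Z = 2*Z + 6*y)
L(r) = 3 + 2*r*(-6 + 2*r) (L(r) = 3 + (r*2)*(2*r + 6*(-1)) = 3 + (2*r)*(2*r - 6) = 3 + (2*r)*(-6 + 2*r) = 3 + 2*r*(-6 + 2*r))
-3908 + L(N(-1))*16 = -3908 + (3 + 4*(-(-2 - 1))*(-3 - (-2 - 1)))*16 = -3908 + (3 + 4*(-1*(-3))*(-3 - 1*(-3)))*16 = -3908 + (3 + 4*3*(-3 + 3))*16 = -3908 + (3 + 4*3*0)*16 = -3908 + (3 + 0)*16 = -3908 + 3*16 = -3908 + 48 = -3860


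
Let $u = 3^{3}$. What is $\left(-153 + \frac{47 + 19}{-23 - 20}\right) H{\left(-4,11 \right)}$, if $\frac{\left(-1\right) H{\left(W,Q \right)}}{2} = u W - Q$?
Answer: $- \frac{1581510}{43} \approx -36779.0$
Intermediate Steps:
$u = 27$
$H{\left(W,Q \right)} = - 54 W + 2 Q$ ($H{\left(W,Q \right)} = - 2 \left(27 W - Q\right) = - 2 \left(- Q + 27 W\right) = - 54 W + 2 Q$)
$\left(-153 + \frac{47 + 19}{-23 - 20}\right) H{\left(-4,11 \right)} = \left(-153 + \frac{47 + 19}{-23 - 20}\right) \left(\left(-54\right) \left(-4\right) + 2 \cdot 11\right) = \left(-153 + \frac{66}{-43}\right) \left(216 + 22\right) = \left(-153 + 66 \left(- \frac{1}{43}\right)\right) 238 = \left(-153 - \frac{66}{43}\right) 238 = \left(- \frac{6645}{43}\right) 238 = - \frac{1581510}{43}$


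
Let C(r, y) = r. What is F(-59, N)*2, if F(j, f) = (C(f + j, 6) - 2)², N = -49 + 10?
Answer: 20000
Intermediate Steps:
N = -39
F(j, f) = (-2 + f + j)² (F(j, f) = ((f + j) - 2)² = (-2 + f + j)²)
F(-59, N)*2 = (-2 - 39 - 59)²*2 = (-100)²*2 = 10000*2 = 20000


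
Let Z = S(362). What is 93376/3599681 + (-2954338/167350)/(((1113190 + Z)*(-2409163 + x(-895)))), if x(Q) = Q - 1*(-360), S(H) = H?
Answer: 20965446041710648875889/808226072585357186296800 ≈ 0.025940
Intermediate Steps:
Z = 362
x(Q) = 360 + Q (x(Q) = Q + 360 = 360 + Q)
93376/3599681 + (-2954338/167350)/(((1113190 + Z)*(-2409163 + x(-895)))) = 93376/3599681 + (-2954338/167350)/(((1113190 + 362)*(-2409163 + (360 - 895)))) = 93376*(1/3599681) + (-2954338*1/167350)/((1113552*(-2409163 - 535))) = 93376/3599681 - 1477169/(83675*(1113552*(-2409698))) = 93376/3599681 - 1477169/83675/(-2683324027296) = 93376/3599681 - 1477169/83675*(-1/2683324027296) = 93376/3599681 + 1477169/224527137983992800 = 20965446041710648875889/808226072585357186296800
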